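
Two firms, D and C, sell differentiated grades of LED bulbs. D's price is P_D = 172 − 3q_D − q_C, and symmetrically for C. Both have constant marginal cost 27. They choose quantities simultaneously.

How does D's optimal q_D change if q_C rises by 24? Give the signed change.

Firm D's profit: π = q_D(172 − 3q_D − q_C) − 27q_D.
∂π/∂q_D = 145 − 6q_D − q_C = 0 ⇒ q_D = 145/6 − (1/6)q_C.
The reaction-function slope is −1/6, so a 24-unit rise in q_C moves q_D by −1/6 × 24 = −4. D's best response falls — the actions are strategic substitutes.

-4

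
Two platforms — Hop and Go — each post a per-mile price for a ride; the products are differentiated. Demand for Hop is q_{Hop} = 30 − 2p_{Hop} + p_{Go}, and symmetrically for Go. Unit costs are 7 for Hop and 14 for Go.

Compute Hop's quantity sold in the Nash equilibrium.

Hop's profit: π = (p_{Hop} − 7)(30 − 2p_{Hop} + p_{Go}).
∂π/∂p_{Hop} = 44 − 4p_{Hop} + p_{Go} = 0 ⇒ p_{Hop} = 11 + 0.25p_{Go}.
Similarly p_{Go} = 14.5 + 0.25p_{Hop}.
Plugging p_{Go} into Hop's best response: p_{Hop} = 11 + 0.25(14.5 + 0.25p_{Hop}) ⇒ 0.9375p_{Hop} = 14.625, so p_{Hop} = 15.6.
Then p_{Go} = 14.5 + 0.25·15.6 = 18.4.
q_{Hop} = 30 − 2·15.6 + 18.4 = 17.2.

17.2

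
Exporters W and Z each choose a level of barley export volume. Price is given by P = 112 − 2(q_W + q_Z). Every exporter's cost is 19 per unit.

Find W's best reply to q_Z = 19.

Exporter W's profit: π = q_W(112 − 2(q_W + q_Z)) − 19q_W.
∂π/∂q_W = 93 − 4q_W − 2q_Z = 0, so q_W = 23.25 − 0.5q_Z.
At q_Z = 19: q_W = 23.25 − 0.5·19 = 13.75.

13.75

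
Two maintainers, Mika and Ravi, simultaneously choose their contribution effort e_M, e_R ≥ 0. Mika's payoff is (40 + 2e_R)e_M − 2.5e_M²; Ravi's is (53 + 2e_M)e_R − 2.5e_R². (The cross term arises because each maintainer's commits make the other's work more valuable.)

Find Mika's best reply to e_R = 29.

Expanding Mika's payoff: 40e_M + 2e_Re_M − 2.5e_M².
∂π/∂e_M = 40 + 2e_R − 5e_M = 0, so e_M = 8 + 0.4e_R.
At e_R = 29: e_M = 8 + 0.4·29 = 19.6.

19.6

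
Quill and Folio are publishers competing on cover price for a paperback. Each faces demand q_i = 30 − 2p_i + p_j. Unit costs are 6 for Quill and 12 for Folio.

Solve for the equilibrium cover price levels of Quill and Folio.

14.8, 17.2

Quill's profit: π = (p_{Quill} − 6)(30 − 2p_{Quill} + p_{Folio}).
∂π/∂p_{Quill} = 42 − 4p_{Quill} + p_{Folio} = 0 ⇒ p_{Quill} = 10.5 + 0.25p_{Folio}.
Similarly p_{Folio} = 13.5 + 0.25p_{Quill}.
Plugging p_{Folio} into Quill's best response: p_{Quill} = 10.5 + 0.25(13.5 + 0.25p_{Quill}) ⇒ 0.9375p_{Quill} = 13.875, so p_{Quill} = 14.8.
Then p_{Folio} = 13.5 + 0.25·14.8 = 17.2.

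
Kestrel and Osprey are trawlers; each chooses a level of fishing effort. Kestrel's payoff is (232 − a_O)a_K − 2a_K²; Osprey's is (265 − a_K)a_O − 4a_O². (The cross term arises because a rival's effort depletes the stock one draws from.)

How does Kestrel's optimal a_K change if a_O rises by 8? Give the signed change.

-2

Expanding Kestrel's payoff: 232a_K − a_Oa_K − 2a_K².
∂π/∂a_K = 232 − a_O − 4a_K = 0, so a_K = 58 − 0.25a_O.
The reaction-function slope is −0.25, so an 8-unit rise in a_O moves a_K by −0.25 × 8 = −2. Kestrel's best response falls — the actions are strategic substitutes.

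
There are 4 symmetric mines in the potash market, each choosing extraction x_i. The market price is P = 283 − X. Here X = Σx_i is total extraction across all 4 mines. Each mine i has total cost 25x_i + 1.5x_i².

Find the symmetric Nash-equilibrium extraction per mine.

32.25

A representative mine's profit is π_i = x_i(283 − X) − 25x_i − 1.5x_i², with X = x_i + Σ_{j≠i} x_j.
First-order condition: 258 − 5x_i − Σ_{j≠i} x_j = 0.
Imposing symmetry (x_j = x for all j) turns Σ_{j≠i} x_j into 3x, so 258 = 8x and x = 32.25.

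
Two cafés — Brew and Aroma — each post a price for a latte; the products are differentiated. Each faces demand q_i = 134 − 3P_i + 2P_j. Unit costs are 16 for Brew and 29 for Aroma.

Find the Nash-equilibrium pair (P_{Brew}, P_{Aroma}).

Brew's profit: π = (P_{Brew} − 16)(134 − 3P_{Brew} + 2P_{Aroma}).
∂π/∂P_{Brew} = 182 − 6P_{Brew} + 2P_{Aroma} = 0 ⇒ P_{Brew} = 91/3 + (1/3)P_{Aroma}.
Similarly P_{Aroma} = 221/6 + (1/3)P_{Brew}.
Plugging P_{Aroma} into Brew's best response: P_{Brew} = 91/3 + (1/3)(221/6 + (1/3)P_{Brew}) ⇒ (8/9)P_{Brew} = 767/18, so P_{Brew} = 47.9375.
Then P_{Aroma} = 221/6 + (1/3)·47.9375 = 52.8125.

47.9375, 52.8125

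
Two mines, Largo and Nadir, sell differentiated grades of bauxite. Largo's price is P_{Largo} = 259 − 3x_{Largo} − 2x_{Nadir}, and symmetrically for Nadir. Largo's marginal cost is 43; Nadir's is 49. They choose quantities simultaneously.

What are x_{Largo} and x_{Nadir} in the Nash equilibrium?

27.375, 25.875

Mine Largo's profit: π = x_{Largo}(259 − 3x_{Largo} − 2x_{Nadir}) − 43x_{Largo}.
∂π/∂x_{Largo} = 216 − 6x_{Largo} − 2x_{Nadir} = 0 ⇒ x_{Largo} = 36 − (1/3)x_{Nadir}.
Similarly x_{Nadir} = 35 − (1/3)x_{Largo}.
Plugging x_{Nadir} into Largo's best response: x_{Largo} = 36 − (1/3)(35 − (1/3)x_{Largo}) ⇒ (8/9)x_{Largo} = 73/3, so x_{Largo} = 27.375.
Then x_{Nadir} = 35 − (1/3)·27.375 = 25.875.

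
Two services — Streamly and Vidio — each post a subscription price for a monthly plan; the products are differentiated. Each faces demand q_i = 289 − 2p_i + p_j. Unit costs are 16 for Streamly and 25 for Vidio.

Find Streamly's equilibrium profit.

Streamly's profit: π = (p_{Streamly} − 16)(289 − 2p_{Streamly} + p_{Vidio}).
∂π/∂p_{Streamly} = 321 − 4p_{Streamly} + p_{Vidio} = 0 ⇒ p_{Streamly} = 80.25 + 0.25p_{Vidio}.
Similarly p_{Vidio} = 84.75 + 0.25p_{Streamly}.
Substituting the second reaction function into the first: p_{Streamly} = 80.25 + 0.25(84.75 + 0.25p_{Streamly}), which gives 0.9375p_{Streamly} = 101.4375 ⇒ p_{Streamly} = 108.2.
Then p_{Vidio} = 84.75 + 0.25·108.2 = 111.8.
q_{Streamly} = 289 − 2·108.2 + 111.8 = 184.4.
Profit = (108.2 − 16)·184.4 = 17001.68.

17001.68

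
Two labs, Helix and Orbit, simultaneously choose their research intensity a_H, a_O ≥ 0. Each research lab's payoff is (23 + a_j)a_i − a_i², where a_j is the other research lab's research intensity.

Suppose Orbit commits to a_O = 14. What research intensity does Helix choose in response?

18.5

Helix's payoff is (23 + a_O)a_H − a_H².
∂π/∂a_H = 23 + a_O − 2a_H = 0, so a_H = 11.5 + 0.5a_O.
At a_O = 14: a_H = 11.5 + 0.5·14 = 18.5.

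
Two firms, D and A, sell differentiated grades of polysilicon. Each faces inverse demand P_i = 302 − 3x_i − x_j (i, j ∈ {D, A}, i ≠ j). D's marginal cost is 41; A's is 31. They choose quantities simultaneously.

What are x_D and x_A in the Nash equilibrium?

Firm D's profit: π = x_D(302 − 3x_D − x_A) − 41x_D.
∂π/∂x_D = 261 − 6x_D − x_A = 0 ⇒ x_D = 43.5 − (1/6)x_A.
Similarly x_A = 271/6 − (1/6)x_D.
Substituting the second reaction function into the first: x_D = 43.5 − (1/6)(271/6 − (1/6)x_D), which gives (35/36)x_D = 1295/36 ⇒ x_D = 37.
Then x_A = 271/6 − (1/6)·37 = 39.

37, 39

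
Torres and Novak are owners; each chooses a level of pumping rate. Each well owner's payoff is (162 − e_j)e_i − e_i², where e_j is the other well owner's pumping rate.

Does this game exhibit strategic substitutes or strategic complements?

strategic substitutes

Torres's payoff is (162 − e_N)e_T − e_T².
∂π/∂e_T = 162 − e_N − 2e_T = 0, so e_T = 81 − 0.5e_N.
The best-response slope de_T/de_N = −0.5 < 0: the reaction function is downward-sloping, so the choices are strategic substitutes.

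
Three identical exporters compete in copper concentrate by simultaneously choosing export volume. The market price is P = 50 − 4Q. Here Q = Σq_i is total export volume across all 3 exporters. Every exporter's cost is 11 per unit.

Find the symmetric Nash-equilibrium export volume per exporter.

2.4375

A representative exporter's profit is π_i = q_i(50 − 4Q) − 11q_i, with Q = q_i + Σ_{j≠i} q_j.
First-order condition: 39 − 8q_i − 4Σ_{j≠i} q_j = 0.
In a symmetric equilibrium every exporter chooses the same q, so Σ_{j≠i} q_j = 2q. The condition becomes 39 − 16q = 0, giving q = 39/16 = 2.4375.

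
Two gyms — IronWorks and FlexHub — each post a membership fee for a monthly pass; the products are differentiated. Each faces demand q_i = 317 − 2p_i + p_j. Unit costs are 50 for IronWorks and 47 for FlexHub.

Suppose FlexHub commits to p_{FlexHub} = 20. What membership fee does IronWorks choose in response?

IronWorks's profit: π = (p_{IronWorks} − 50)(317 − 2p_{IronWorks} + p_{FlexHub}).
∂π/∂p_{IronWorks} = 417 − 4p_{IronWorks} + p_{FlexHub} = 0 ⇒ p_{IronWorks} = 104.25 + 0.25p_{FlexHub}.
At p_{FlexHub} = 20: p_{IronWorks} = 104.25 + 0.25·20 = 109.25.

109.25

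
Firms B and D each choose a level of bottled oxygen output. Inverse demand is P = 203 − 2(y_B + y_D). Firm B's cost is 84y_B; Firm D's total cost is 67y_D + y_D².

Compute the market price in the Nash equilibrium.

Firm B's profit: π = y_B(203 − 2(y_B + y_D)) − 84y_B.
∂π/∂y_B = 119 − 4y_B − 2y_D = 0, so y_B = 29.75 − 0.5y_D.
For D: ∂π/∂y_D = 136 − 6y_D − 2y_B = 0 ⇒ y_D = 68/3 − (1/3)y_B.
Plugging y_D into B's best response: y_B = 29.75 − 0.5(68/3 − (1/3)y_B) ⇒ (5/6)y_B = 221/12, so y_B = 22.1.
Then y_D = 68/3 − (1/3)·22.1 = 15.3.
Equilibrium price: P = 203 − 2·37.4 = 128.2.

128.2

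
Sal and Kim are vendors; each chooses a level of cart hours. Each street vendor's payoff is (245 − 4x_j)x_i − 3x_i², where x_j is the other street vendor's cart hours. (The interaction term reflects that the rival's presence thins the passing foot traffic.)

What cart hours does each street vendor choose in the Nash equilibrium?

24.5

Sal's payoff is (245 − 4x_K)x_S − 3x_S².
∂π/∂x_S = 245 − 4x_K − 6x_S = 0, so x_S = 245/6 − (2/3)x_K.
By symmetry x_K = x_S; substituting into the reaction function, (5/3)x_S = 245/6 and x_S = 24.5.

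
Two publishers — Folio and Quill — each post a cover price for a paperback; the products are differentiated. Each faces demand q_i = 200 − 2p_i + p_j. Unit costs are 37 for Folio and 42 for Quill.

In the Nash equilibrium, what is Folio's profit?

6050

Folio's profit: π = (p_{Folio} − 37)(200 − 2p_{Folio} + p_{Quill}).
∂π/∂p_{Folio} = 274 − 4p_{Folio} + p_{Quill} = 0 ⇒ p_{Folio} = 68.5 + 0.25p_{Quill}.
Similarly p_{Quill} = 71 + 0.25p_{Folio}.
Solving the two reaction functions simultaneously: (1 − (0.25)(0.25))p_{Folio} = 68.5 + 0.25·71, so 0.9375p_{Folio} = 86.25 and p_{Folio} = 92.
Then p_{Quill} = 71 + 0.25·92 = 94.
q_{Folio} = 200 − 2·92 + 94 = 110.
Profit = (92 − 37)·110 = 6050.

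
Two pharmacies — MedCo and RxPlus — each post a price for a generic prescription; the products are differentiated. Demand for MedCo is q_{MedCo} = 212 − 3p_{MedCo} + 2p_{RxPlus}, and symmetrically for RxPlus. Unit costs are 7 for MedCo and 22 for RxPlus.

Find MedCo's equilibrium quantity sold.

162.1875

MedCo's profit: π = (p_{MedCo} − 7)(212 − 3p_{MedCo} + 2p_{RxPlus}).
∂π/∂p_{MedCo} = 233 − 6p_{MedCo} + 2p_{RxPlus} = 0 ⇒ p_{MedCo} = 233/6 + (1/3)p_{RxPlus}.
Similarly p_{RxPlus} = 139/3 + (1/3)p_{MedCo}.
Substituting the second reaction function into the first: p_{MedCo} = 233/6 + (1/3)(139/3 + (1/3)p_{MedCo}), which gives (8/9)p_{MedCo} = 977/18 ⇒ p_{MedCo} = 61.0625.
Then p_{RxPlus} = 139/3 + (1/3)·61.0625 = 66.6875.
q_{MedCo} = 212 − 3·61.0625 + 2·66.6875 = 162.1875.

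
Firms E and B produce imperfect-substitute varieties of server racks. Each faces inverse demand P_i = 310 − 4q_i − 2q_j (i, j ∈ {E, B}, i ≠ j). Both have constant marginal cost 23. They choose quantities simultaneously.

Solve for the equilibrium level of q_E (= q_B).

28.7

Firm E's profit: π = q_E(310 − 4q_E − 2q_B) − 23q_E.
∂π/∂q_E = 287 − 8q_E − 2q_B = 0 ⇒ q_E = 35.875 − 0.25q_B.
The game is symmetric, so in equilibrium q_B = q_E: the reaction function gives 1.25q_E = 35.875, hence q_E = 28.7.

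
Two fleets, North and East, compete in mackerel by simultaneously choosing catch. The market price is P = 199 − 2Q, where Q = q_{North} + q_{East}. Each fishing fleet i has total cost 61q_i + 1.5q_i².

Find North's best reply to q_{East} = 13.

Fishing fleet North's profit: π = q_{North}(199 − 2(q_{North} + q_{East})) − 61q_{North} − 1.5q_{North}².
∂π/∂q_{North} = 138 − 7q_{North} − 2q_{East} = 0, so q_{North} = 138/7 − (2/7)q_{East}.
At q_{East} = 13: q_{North} = 138/7 − (2/7)·13 = 16.

16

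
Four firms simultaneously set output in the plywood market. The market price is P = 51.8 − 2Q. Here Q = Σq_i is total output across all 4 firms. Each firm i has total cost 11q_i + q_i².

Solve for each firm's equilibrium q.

A representative firm's profit is π_i = q_i(51.8 − 2Q) − 11q_i − q_i², with Q = q_i + Σ_{j≠i} q_j.
First-order condition: 40.8 − 6q_i − 2Σ_{j≠i} q_j = 0.
Imposing symmetry (q_j = q for all j) turns Σ_{j≠i} q_j into 3q, so 40.8 = 12q and q = 3.4.

3.4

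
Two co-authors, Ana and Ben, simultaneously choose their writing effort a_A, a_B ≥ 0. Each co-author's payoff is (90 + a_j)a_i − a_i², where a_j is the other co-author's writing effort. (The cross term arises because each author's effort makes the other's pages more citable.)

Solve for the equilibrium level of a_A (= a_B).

90

Ana's payoff is (90 + a_B)a_A − a_A².
∂π/∂a_A = 90 + a_B − 2a_A = 0, so a_A = 45 + 0.5a_B.
Setting a_A = a_B in the reaction function: a_A = 45 + 0.5a_A, so a_A = 45 / 0.5 = 90.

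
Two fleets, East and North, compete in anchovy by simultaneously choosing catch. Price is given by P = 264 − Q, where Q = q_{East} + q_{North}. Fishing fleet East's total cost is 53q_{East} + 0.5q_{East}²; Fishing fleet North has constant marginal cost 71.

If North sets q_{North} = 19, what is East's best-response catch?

Fishing fleet East's profit: π = q_{East}(264 − (q_{East} + q_{North})) − 53q_{East} − 0.5q_{East}².
∂π/∂q_{East} = 211 − 3q_{East} − q_{North} = 0, so q_{East} = 211/3 − (1/3)q_{North}.
At q_{North} = 19: q_{East} = 211/3 − (1/3)·19 = 64.

64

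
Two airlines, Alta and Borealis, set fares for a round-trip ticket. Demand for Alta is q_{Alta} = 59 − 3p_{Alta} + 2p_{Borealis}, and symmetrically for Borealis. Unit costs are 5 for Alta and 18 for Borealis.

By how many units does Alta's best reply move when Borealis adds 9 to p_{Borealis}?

Alta's profit: π = (p_{Alta} − 5)(59 − 3p_{Alta} + 2p_{Borealis}).
∂π/∂p_{Alta} = 74 − 6p_{Alta} + 2p_{Borealis} = 0 ⇒ p_{Alta} = 37/3 + (1/3)p_{Borealis}.
The reaction-function slope is 1/3, so a 9-unit rise in p_{Borealis} moves p_{Alta} by 1/3 × 9 = 3. Alta's best response rises — the actions are strategic complements.

3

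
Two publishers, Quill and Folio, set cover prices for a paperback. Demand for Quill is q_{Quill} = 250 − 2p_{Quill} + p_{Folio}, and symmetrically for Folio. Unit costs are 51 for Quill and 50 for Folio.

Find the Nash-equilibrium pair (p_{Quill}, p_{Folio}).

Quill's profit: π = (p_{Quill} − 51)(250 − 2p_{Quill} + p_{Folio}).
∂π/∂p_{Quill} = 352 − 4p_{Quill} + p_{Folio} = 0 ⇒ p_{Quill} = 88 + 0.25p_{Folio}.
Similarly p_{Folio} = 87.5 + 0.25p_{Quill}.
Substituting the second reaction function into the first: p_{Quill} = 88 + 0.25(87.5 + 0.25p_{Quill}), which gives 0.9375p_{Quill} = 109.875 ⇒ p_{Quill} = 117.2.
Then p_{Folio} = 87.5 + 0.25·117.2 = 116.8.

117.2, 116.8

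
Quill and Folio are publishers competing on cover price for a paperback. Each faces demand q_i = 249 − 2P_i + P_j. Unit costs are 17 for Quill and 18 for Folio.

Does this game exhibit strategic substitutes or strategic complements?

Quill's profit: π = (P_{Quill} − 17)(249 − 2P_{Quill} + P_{Folio}).
∂π/∂P_{Quill} = 283 − 4P_{Quill} + P_{Folio} = 0 ⇒ P_{Quill} = 70.75 + 0.25P_{Folio}.
The best-response slope dP_{Quill}/dP_{Folio} = 0.25 > 0: the reaction function is upward-sloping, so the choices are strategic complements.

strategic complements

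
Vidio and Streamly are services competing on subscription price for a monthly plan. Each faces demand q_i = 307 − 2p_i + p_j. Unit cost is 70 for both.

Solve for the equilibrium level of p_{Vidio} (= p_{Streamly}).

149

Vidio's profit: π = (p_{Vidio} − 70)(307 − 2p_{Vidio} + p_{Streamly}).
∂π/∂p_{Vidio} = 447 − 4p_{Vidio} + p_{Streamly} = 0 ⇒ p_{Vidio} = 111.75 + 0.25p_{Streamly}.
Setting p_{Vidio} = p_{Streamly} in the reaction function: p_{Vidio} = 111.75 + 0.25p_{Vidio}, so p_{Vidio} = 111.75 / 0.75 = 149.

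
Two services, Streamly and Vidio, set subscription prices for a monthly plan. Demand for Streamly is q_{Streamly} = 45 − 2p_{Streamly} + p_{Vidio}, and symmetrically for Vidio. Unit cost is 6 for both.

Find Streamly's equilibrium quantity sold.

26

Streamly's profit: π = (p_{Streamly} − 6)(45 − 2p_{Streamly} + p_{Vidio}).
∂π/∂p_{Streamly} = 57 − 4p_{Streamly} + p_{Vidio} = 0 ⇒ p_{Streamly} = 14.25 + 0.25p_{Vidio}.
The game is symmetric, so in equilibrium p_{Vidio} = p_{Streamly}: the reaction function gives 0.75p_{Streamly} = 14.25, hence p_{Streamly} = 19.
q_{Streamly} = 45 − 2·19 + 19 = 26.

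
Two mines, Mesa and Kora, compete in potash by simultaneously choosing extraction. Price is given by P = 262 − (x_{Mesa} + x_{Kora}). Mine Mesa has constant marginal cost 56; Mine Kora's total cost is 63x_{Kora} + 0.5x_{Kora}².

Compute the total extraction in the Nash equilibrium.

Mine Mesa's profit: π = x_{Mesa}(262 − (x_{Mesa} + x_{Kora})) − 56x_{Mesa}.
∂π/∂x_{Mesa} = 206 − 2x_{Mesa} − x_{Kora} = 0, so x_{Mesa} = 103 − 0.5x_{Kora}.
For Kora: ∂π/∂x_{Kora} = 199 − 3x_{Kora} − x_{Mesa} = 0 ⇒ x_{Kora} = 199/3 − (1/3)x_{Mesa}.
Substituting the second reaction function into the first: x_{Mesa} = 103 − 0.5(199/3 − (1/3)x_{Mesa}), which gives (5/6)x_{Mesa} = 419/6 ⇒ x_{Mesa} = 83.8.
Then x_{Kora} = 199/3 − (1/3)·83.8 = 38.4.
Total extraction: 83.8 + 38.4 = 122.2.

122.2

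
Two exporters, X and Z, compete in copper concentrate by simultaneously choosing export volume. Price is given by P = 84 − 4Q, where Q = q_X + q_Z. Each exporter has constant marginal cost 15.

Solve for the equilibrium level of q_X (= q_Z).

5.75

Exporter X's profit: π = q_X(84 − 4(q_X + q_Z)) − 15q_X.
∂π/∂q_X = 69 − 8q_X − 4q_Z = 0, so q_X = 8.625 − 0.5q_Z.
Setting q_X = q_Z in the reaction function: q_X = 8.625 − 0.5q_X, so q_X = 8.625 / 1.5 = 5.75.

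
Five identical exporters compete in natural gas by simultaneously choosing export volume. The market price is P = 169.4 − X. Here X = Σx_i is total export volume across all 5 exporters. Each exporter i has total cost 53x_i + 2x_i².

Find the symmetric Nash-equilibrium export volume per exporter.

A representative exporter's profit is π_i = x_i(169.4 − X) − 53x_i − 2x_i², with X = x_i + Σ_{j≠i} x_j.
First-order condition: 116.4 − 6x_i − Σ_{j≠i} x_j = 0.
Imposing symmetry (x_j = x for all j) turns Σ_{j≠i} x_j into 4x, so 116.4 = 10x and x = 11.64.

11.64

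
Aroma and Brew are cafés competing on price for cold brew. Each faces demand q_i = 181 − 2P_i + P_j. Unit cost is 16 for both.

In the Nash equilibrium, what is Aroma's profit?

6050

Aroma's profit: π = (P_{Aroma} − 16)(181 − 2P_{Aroma} + P_{Brew}).
∂π/∂P_{Aroma} = 213 − 4P_{Aroma} + P_{Brew} = 0 ⇒ P_{Aroma} = 53.25 + 0.25P_{Brew}.
The game is symmetric, so in equilibrium P_{Brew} = P_{Aroma}: the reaction function gives 0.75P_{Aroma} = 53.25, hence P_{Aroma} = 71.
q_{Aroma} = 181 − 2·71 + 71 = 110.
Profit = (71 − 16)·110 = 6050.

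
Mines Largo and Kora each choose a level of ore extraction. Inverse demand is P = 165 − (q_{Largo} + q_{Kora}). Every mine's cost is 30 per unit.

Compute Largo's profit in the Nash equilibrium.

Mine Largo's profit: π = q_{Largo}(165 − (q_{Largo} + q_{Kora})) − 30q_{Largo}.
∂π/∂q_{Largo} = 135 − 2q_{Largo} − q_{Kora} = 0, so q_{Largo} = 67.5 − 0.5q_{Kora}.
By symmetry q_{Kora} = q_{Largo}; substituting into the reaction function, 1.5q_{Largo} = 67.5 and q_{Largo} = 45.
Price P = 165 − 90 = 75.
Largo's profit: (75 − 30)·45 = 2025.

2025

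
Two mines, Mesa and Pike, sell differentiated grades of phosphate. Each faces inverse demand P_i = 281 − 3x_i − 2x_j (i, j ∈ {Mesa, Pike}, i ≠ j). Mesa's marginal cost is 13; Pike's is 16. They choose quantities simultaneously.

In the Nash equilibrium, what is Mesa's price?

114.0625

Mine Mesa's profit: π = x_{Mesa}(281 − 3x_{Mesa} − 2x_{Pike}) − 13x_{Mesa}.
∂π/∂x_{Mesa} = 268 − 6x_{Mesa} − 2x_{Pike} = 0 ⇒ x_{Mesa} = 134/3 − (1/3)x_{Pike}.
Similarly x_{Pike} = 265/6 − (1/3)x_{Mesa}.
Substituting the second reaction function into the first: x_{Mesa} = 134/3 − (1/3)(265/6 − (1/3)x_{Mesa}), which gives (8/9)x_{Mesa} = 539/18 ⇒ x_{Mesa} = 33.6875.
Then x_{Pike} = 265/6 − (1/3)·33.6875 = 32.9375.
P_{Mesa} = 281 − 3·33.6875 − 2·32.9375 = 114.0625.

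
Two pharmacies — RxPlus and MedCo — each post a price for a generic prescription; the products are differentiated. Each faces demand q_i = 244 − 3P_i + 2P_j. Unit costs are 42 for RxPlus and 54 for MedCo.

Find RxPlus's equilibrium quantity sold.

RxPlus's profit: π = (P_{RxPlus} − 42)(244 − 3P_{RxPlus} + 2P_{MedCo}).
∂π/∂P_{RxPlus} = 370 − 6P_{RxPlus} + 2P_{MedCo} = 0 ⇒ P_{RxPlus} = 185/3 + (1/3)P_{MedCo}.
Similarly P_{MedCo} = 203/3 + (1/3)P_{RxPlus}.
Substituting the second reaction function into the first: P_{RxPlus} = 185/3 + (1/3)(203/3 + (1/3)P_{RxPlus}), which gives (8/9)P_{RxPlus} = 758/9 ⇒ P_{RxPlus} = 94.75.
Then P_{MedCo} = 203/3 + (1/3)·94.75 = 99.25.
q_{RxPlus} = 244 − 3·94.75 + 2·99.25 = 158.25.

158.25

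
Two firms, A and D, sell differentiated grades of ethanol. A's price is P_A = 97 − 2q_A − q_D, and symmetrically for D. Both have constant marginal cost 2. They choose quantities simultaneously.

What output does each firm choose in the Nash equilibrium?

Firm A's profit: π = q_A(97 − 2q_A − q_D) − 2q_A.
∂π/∂q_A = 95 − 4q_A − q_D = 0 ⇒ q_A = 23.75 − 0.25q_D.
The game is symmetric, so in equilibrium q_D = q_A: the reaction function gives 1.25q_A = 23.75, hence q_A = 19.

19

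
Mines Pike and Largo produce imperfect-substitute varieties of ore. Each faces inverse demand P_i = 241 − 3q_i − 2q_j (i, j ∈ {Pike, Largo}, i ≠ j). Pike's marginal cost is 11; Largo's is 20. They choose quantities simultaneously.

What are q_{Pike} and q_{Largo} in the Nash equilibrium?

29.3125, 27.0625

Mine Pike's profit: π = q_{Pike}(241 − 3q_{Pike} − 2q_{Largo}) − 11q_{Pike}.
∂π/∂q_{Pike} = 230 − 6q_{Pike} − 2q_{Largo} = 0 ⇒ q_{Pike} = 115/3 − (1/3)q_{Largo}.
Similarly q_{Largo} = 221/6 − (1/3)q_{Pike}.
Substituting the second reaction function into the first: q_{Pike} = 115/3 − (1/3)(221/6 − (1/3)q_{Pike}), which gives (8/9)q_{Pike} = 469/18 ⇒ q_{Pike} = 29.3125.
Then q_{Largo} = 221/6 − (1/3)·29.3125 = 27.0625.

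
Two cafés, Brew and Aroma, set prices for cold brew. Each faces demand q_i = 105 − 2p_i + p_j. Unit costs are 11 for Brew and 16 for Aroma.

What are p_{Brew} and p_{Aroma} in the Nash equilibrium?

43, 45

Brew's profit: π = (p_{Brew} − 11)(105 − 2p_{Brew} + p_{Aroma}).
∂π/∂p_{Brew} = 127 − 4p_{Brew} + p_{Aroma} = 0 ⇒ p_{Brew} = 31.75 + 0.25p_{Aroma}.
Similarly p_{Aroma} = 34.25 + 0.25p_{Brew}.
Plugging p_{Aroma} into Brew's best response: p_{Brew} = 31.75 + 0.25(34.25 + 0.25p_{Brew}) ⇒ 0.9375p_{Brew} = 40.3125, so p_{Brew} = 43.
Then p_{Aroma} = 34.25 + 0.25·43 = 45.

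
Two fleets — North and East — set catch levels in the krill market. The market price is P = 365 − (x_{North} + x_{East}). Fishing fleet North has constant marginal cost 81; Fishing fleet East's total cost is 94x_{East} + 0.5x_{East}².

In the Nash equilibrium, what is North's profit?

Fishing fleet North's profit: π = x_{North}(365 − (x_{North} + x_{East})) − 81x_{North}.
∂π/∂x_{North} = 284 − 2x_{North} − x_{East} = 0, so x_{North} = 142 − 0.5x_{East}.
For East: ∂π/∂x_{East} = 271 − 3x_{East} − x_{North} = 0 ⇒ x_{East} = 271/3 − (1/3)x_{North}.
Substituting the second reaction function into the first: x_{North} = 142 − 0.5(271/3 − (1/3)x_{North}), which gives (5/6)x_{North} = 581/6 ⇒ x_{North} = 116.2.
Then x_{East} = 271/3 − (1/3)·116.2 = 51.6.
Price P = 365 − 167.8 = 197.2.
North's profit: (197.2 − 81)·116.2 = 13502.44.

13502.44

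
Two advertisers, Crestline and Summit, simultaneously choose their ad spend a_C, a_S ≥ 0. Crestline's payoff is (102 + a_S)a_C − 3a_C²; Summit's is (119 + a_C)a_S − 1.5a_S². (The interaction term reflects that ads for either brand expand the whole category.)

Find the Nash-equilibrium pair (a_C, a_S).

25, 48

Expanding Crestline's payoff: 102a_C + a_Sa_C − 3a_C².
∂π/∂a_C = 102 + a_S − 6a_C = 0, so a_C = 17 + (1/6)a_S.
Likewise for Summit: a_S = 119/3 + (1/3)a_C.
Solving the two reaction functions simultaneously: (1 − (1/6)(1/3))a_C = 17 + (1/6)·(119/3), so (17/18)a_C = 425/18 and a_C = 25.
Then a_S = 119/3 + (1/3)·25 = 48.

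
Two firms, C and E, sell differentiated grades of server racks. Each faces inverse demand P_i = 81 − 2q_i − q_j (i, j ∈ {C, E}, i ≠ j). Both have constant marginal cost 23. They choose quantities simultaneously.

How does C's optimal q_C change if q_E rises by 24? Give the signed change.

-6

Firm C's profit: π = q_C(81 − 2q_C − q_E) − 23q_C.
∂π/∂q_C = 58 − 4q_C − q_E = 0 ⇒ q_C = 14.5 − 0.25q_E.
The reaction-function slope is −0.25, so a 24-unit rise in q_E moves q_C by −0.25 × 24 = −6. C's best response falls — the actions are strategic substitutes.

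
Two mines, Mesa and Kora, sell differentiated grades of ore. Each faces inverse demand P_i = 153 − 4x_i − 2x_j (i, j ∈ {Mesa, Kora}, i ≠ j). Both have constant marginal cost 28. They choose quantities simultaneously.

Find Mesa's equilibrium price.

Mine Mesa's profit: π = x_{Mesa}(153 − 4x_{Mesa} − 2x_{Kora}) − 28x_{Mesa}.
∂π/∂x_{Mesa} = 125 − 8x_{Mesa} − 2x_{Kora} = 0 ⇒ x_{Mesa} = 15.625 − 0.25x_{Kora}.
The game is symmetric, so in equilibrium x_{Kora} = x_{Mesa}: the reaction function gives 1.25x_{Mesa} = 15.625, hence x_{Mesa} = 12.5.
P_{Mesa} = 153 − 4·12.5 − 2·12.5 = 78.

78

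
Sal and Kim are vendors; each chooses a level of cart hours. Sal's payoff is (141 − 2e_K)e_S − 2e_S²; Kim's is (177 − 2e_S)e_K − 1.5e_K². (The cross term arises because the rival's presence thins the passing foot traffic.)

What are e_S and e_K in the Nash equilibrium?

Expanding Sal's payoff: 141e_S − 2e_Ke_S − 2e_S².
∂π/∂e_S = 141 − 2e_K − 4e_S = 0, so e_S = 35.25 − 0.5e_K.
Likewise for Kim: e_K = 59 − (2/3)e_S.
Substituting the second reaction function into the first: e_S = 35.25 − 0.5(59 − (2/3)e_S), which gives (2/3)e_S = 5.75 ⇒ e_S = 8.625.
Then e_K = 59 − (2/3)·8.625 = 53.25.

8.625, 53.25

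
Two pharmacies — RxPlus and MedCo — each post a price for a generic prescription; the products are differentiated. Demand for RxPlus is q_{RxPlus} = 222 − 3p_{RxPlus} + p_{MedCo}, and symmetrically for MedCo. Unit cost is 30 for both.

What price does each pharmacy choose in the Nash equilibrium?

62.4

RxPlus's profit: π = (p_{RxPlus} − 30)(222 − 3p_{RxPlus} + p_{MedCo}).
∂π/∂p_{RxPlus} = 312 − 6p_{RxPlus} + p_{MedCo} = 0 ⇒ p_{RxPlus} = 52 + (1/6)p_{MedCo}.
Setting p_{RxPlus} = p_{MedCo} in the reaction function: p_{RxPlus} = 52 + (1/6)p_{RxPlus}, so p_{RxPlus} = 52 / (5/6) = 62.4.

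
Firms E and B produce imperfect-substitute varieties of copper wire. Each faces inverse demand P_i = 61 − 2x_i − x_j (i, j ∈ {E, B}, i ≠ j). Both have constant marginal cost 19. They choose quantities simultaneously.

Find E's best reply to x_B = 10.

Firm E's profit: π = x_E(61 − 2x_E − x_B) − 19x_E.
∂π/∂x_E = 42 − 4x_E − x_B = 0 ⇒ x_E = 10.5 − 0.25x_B.
At x_B = 10: x_E = 10.5 − 0.25·10 = 8.

8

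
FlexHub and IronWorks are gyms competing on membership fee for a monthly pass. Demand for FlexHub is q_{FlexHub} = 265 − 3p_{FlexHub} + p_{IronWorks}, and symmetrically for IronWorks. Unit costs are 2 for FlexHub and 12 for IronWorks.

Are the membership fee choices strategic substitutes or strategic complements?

FlexHub's profit: π = (p_{FlexHub} − 2)(265 − 3p_{FlexHub} + p_{IronWorks}).
∂π/∂p_{FlexHub} = 271 − 6p_{FlexHub} + p_{IronWorks} = 0 ⇒ p_{FlexHub} = 271/6 + (1/6)p_{IronWorks}.
The best-response slope dp_{FlexHub}/dp_{IronWorks} = 1/6 > 0: the reaction function is upward-sloping, so the choices are strategic complements.

strategic complements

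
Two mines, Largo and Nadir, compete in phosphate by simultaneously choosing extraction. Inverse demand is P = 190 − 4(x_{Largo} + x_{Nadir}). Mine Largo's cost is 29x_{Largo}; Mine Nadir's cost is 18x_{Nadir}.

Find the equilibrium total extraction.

Mine Largo's profit: π = x_{Largo}(190 − 4(x_{Largo} + x_{Nadir})) − 29x_{Largo}.
∂π/∂x_{Largo} = 161 − 8x_{Largo} − 4x_{Nadir} = 0, so x_{Largo} = 20.125 − 0.5x_{Nadir}.
By the same steps for Nadir: x_{Nadir} = 21.5 − 0.5x_{Largo}.
Substituting the second reaction function into the first: x_{Largo} = 20.125 − 0.5(21.5 − 0.5x_{Largo}), which gives 0.75x_{Largo} = 9.375 ⇒ x_{Largo} = 12.5.
Then x_{Nadir} = 21.5 − 0.5·12.5 = 15.25.
Total extraction: 12.5 + 15.25 = 27.75.

27.75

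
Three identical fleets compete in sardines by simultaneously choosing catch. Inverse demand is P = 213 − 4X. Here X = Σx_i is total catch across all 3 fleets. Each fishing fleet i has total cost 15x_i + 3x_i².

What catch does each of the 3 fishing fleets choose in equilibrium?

A representative fishing fleet's profit is π_i = x_i(213 − 4X) − 15x_i − 3x_i², with X = x_i + Σ_{j≠i} x_j.
First-order condition: 198 − 14x_i − 4Σ_{j≠i} x_j = 0.
In a symmetric equilibrium every fishing fleet chooses the same x, so Σ_{j≠i} x_j = 2x. The condition becomes 198 − 22x = 0, giving x = 198/22 = 9.

9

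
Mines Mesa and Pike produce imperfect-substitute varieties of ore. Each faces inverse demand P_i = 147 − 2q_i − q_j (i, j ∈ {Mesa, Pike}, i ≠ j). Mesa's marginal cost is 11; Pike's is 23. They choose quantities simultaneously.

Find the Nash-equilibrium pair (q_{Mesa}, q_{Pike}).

28, 24

Mine Mesa's profit: π = q_{Mesa}(147 − 2q_{Mesa} − q_{Pike}) − 11q_{Mesa}.
∂π/∂q_{Mesa} = 136 − 4q_{Mesa} − q_{Pike} = 0 ⇒ q_{Mesa} = 34 − 0.25q_{Pike}.
Similarly q_{Pike} = 31 − 0.25q_{Mesa}.
Plugging q_{Pike} into Mesa's best response: q_{Mesa} = 34 − 0.25(31 − 0.25q_{Mesa}) ⇒ 0.9375q_{Mesa} = 26.25, so q_{Mesa} = 28.
Then q_{Pike} = 31 − 0.25·28 = 24.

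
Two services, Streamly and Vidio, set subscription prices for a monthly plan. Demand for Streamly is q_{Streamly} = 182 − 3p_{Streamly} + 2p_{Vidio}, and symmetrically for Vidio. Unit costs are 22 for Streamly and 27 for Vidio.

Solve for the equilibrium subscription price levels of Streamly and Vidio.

62.9375, 64.8125

Streamly's profit: π = (p_{Streamly} − 22)(182 − 3p_{Streamly} + 2p_{Vidio}).
∂π/∂p_{Streamly} = 248 − 6p_{Streamly} + 2p_{Vidio} = 0 ⇒ p_{Streamly} = 124/3 + (1/3)p_{Vidio}.
Similarly p_{Vidio} = 263/6 + (1/3)p_{Streamly}.
Solving the two reaction functions simultaneously: (1 − (1/3)(1/3))p_{Streamly} = 124/3 + (1/3)·(263/6), so (8/9)p_{Streamly} = 1007/18 and p_{Streamly} = 62.9375.
Then p_{Vidio} = 263/6 + (1/3)·62.9375 = 64.8125.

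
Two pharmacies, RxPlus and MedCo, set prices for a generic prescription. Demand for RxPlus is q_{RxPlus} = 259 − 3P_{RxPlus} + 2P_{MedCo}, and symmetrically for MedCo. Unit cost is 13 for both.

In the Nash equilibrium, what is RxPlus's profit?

11346.75

RxPlus's profit: π = (P_{RxPlus} − 13)(259 − 3P_{RxPlus} + 2P_{MedCo}).
∂π/∂P_{RxPlus} = 298 − 6P_{RxPlus} + 2P_{MedCo} = 0 ⇒ P_{RxPlus} = 149/3 + (1/3)P_{MedCo}.
The game is symmetric, so in equilibrium P_{MedCo} = P_{RxPlus}: the reaction function gives (2/3)P_{RxPlus} = 149/3, hence P_{RxPlus} = 74.5.
q_{RxPlus} = 259 − 3·74.5 + 2·74.5 = 184.5.
Profit = (74.5 − 13)·184.5 = 11346.75.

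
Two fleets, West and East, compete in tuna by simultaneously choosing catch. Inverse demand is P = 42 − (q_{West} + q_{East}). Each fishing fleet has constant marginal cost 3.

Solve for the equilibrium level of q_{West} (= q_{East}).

Fishing fleet West's profit: π = q_{West}(42 − (q_{West} + q_{East})) − 3q_{West}.
∂π/∂q_{West} = 39 − 2q_{West} − q_{East} = 0, so q_{West} = 19.5 − 0.5q_{East}.
Setting q_{West} = q_{East} in the reaction function: q_{West} = 19.5 − 0.5q_{West}, so q_{West} = 19.5 / 1.5 = 13.

13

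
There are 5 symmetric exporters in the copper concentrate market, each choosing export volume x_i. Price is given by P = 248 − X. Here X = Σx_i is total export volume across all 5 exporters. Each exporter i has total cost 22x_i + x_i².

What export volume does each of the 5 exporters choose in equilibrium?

A representative exporter's profit is π_i = x_i(248 − X) − 22x_i − x_i², with X = x_i + Σ_{j≠i} x_j.
First-order condition: 226 − 4x_i − Σ_{j≠i} x_j = 0.
Imposing symmetry (x_j = x for all j) turns Σ_{j≠i} x_j into 4x, so 226 = 8x and x = 28.25.

28.25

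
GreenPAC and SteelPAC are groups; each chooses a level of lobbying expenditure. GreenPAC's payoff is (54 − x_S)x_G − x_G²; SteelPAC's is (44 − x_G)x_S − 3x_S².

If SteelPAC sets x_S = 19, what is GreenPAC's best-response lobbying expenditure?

Expanding GreenPAC's payoff: 54x_G − x_Sx_G − x_G².
∂π/∂x_G = 54 − x_S − 2x_G = 0, so x_G = 27 − 0.5x_S.
At x_S = 19: x_G = 27 − 0.5·19 = 17.5.

17.5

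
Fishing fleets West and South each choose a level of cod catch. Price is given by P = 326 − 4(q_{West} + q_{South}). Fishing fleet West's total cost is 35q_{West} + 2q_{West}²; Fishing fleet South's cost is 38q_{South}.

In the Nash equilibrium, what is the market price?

Fishing fleet West's profit: π = q_{West}(326 − 4(q_{West} + q_{South})) − 35q_{West} − 2q_{West}².
∂π/∂q_{West} = 291 − 12q_{West} − 4q_{South} = 0, so q_{West} = 24.25 − (1/3)q_{South}.
For South: ∂π/∂q_{South} = 288 − 8q_{South} − 4q_{West} = 0 ⇒ q_{South} = 36 − 0.5q_{West}.
Solving the two reaction functions simultaneously: (1 − (−1/3)(−0.5))q_{West} = 24.25 − (1/3)·36, so (5/6)q_{West} = 12.25 and q_{West} = 14.7.
Then q_{South} = 36 − 0.5·14.7 = 28.65.
Equilibrium price: P = 326 − 4·43.35 = 152.6.

152.6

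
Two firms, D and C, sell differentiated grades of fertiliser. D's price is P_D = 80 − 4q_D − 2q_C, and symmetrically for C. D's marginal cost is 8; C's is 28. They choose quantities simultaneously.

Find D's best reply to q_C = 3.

8.25

Firm D's profit: π = q_D(80 − 4q_D − 2q_C) − 8q_D.
∂π/∂q_D = 72 − 8q_D − 2q_C = 0 ⇒ q_D = 9 − 0.25q_C.
At q_C = 3: q_D = 9 − 0.25·3 = 8.25.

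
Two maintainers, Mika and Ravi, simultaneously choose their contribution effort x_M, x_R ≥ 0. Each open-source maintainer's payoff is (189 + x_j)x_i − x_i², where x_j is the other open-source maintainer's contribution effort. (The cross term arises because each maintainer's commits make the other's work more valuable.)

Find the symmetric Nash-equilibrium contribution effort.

Mika's payoff is (189 + x_R)x_M − x_M².
∂π/∂x_M = 189 + x_R − 2x_M = 0, so x_M = 94.5 + 0.5x_R.
By symmetry x_R = x_M; substituting into the reaction function, 0.5x_M = 94.5 and x_M = 189.

189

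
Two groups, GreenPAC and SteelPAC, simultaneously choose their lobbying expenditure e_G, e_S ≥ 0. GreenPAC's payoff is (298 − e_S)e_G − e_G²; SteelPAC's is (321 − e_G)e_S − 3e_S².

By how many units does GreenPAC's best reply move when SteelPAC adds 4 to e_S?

-2

Expanding GreenPAC's payoff: 298e_G − e_Se_G − e_G².
∂π/∂e_G = 298 − e_S − 2e_G = 0, so e_G = 149 − 0.5e_S.
The reaction-function slope is −0.5, so a 4-unit rise in e_S moves e_G by −0.5 × 4 = −2. GreenPAC's best response falls — the actions are strategic substitutes.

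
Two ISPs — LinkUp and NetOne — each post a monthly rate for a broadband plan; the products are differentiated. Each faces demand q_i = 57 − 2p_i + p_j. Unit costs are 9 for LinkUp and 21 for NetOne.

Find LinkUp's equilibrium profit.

LinkUp's profit: π = (p_{LinkUp} − 9)(57 − 2p_{LinkUp} + p_{NetOne}).
∂π/∂p_{LinkUp} = 75 − 4p_{LinkUp} + p_{NetOne} = 0 ⇒ p_{LinkUp} = 18.75 + 0.25p_{NetOne}.
Similarly p_{NetOne} = 24.75 + 0.25p_{LinkUp}.
Plugging p_{NetOne} into LinkUp's best response: p_{LinkUp} = 18.75 + 0.25(24.75 + 0.25p_{LinkUp}) ⇒ 0.9375p_{LinkUp} = 24.9375, so p_{LinkUp} = 26.6.
Then p_{NetOne} = 24.75 + 0.25·26.6 = 31.4.
q_{LinkUp} = 57 − 2·26.6 + 31.4 = 35.2.
Profit = (26.6 − 9)·35.2 = 619.52.

619.52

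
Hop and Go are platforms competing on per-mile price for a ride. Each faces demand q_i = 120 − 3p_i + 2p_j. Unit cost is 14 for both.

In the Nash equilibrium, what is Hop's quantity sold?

Hop's profit: π = (p_{Hop} − 14)(120 − 3p_{Hop} + 2p_{Go}).
∂π/∂p_{Hop} = 162 − 6p_{Hop} + 2p_{Go} = 0 ⇒ p_{Hop} = 27 + (1/3)p_{Go}.
The game is symmetric, so in equilibrium p_{Go} = p_{Hop}: the reaction function gives (2/3)p_{Hop} = 27, hence p_{Hop} = 40.5.
q_{Hop} = 120 − 3·40.5 + 2·40.5 = 79.5.

79.5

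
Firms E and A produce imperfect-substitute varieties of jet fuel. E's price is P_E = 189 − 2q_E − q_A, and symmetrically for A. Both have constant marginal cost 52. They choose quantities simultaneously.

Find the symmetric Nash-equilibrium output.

27.4

Firm E's profit: π = q_E(189 − 2q_E − q_A) − 52q_E.
∂π/∂q_E = 137 − 4q_E − q_A = 0 ⇒ q_E = 34.25 − 0.25q_A.
Setting q_E = q_A in the reaction function: q_E = 34.25 − 0.25q_E, so q_E = 34.25 / 1.25 = 27.4.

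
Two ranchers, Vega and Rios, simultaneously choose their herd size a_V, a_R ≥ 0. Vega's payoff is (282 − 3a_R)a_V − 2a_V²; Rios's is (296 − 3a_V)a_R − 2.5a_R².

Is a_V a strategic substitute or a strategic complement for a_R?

strategic substitutes

Expanding Vega's payoff: 282a_V − 3a_Ra_V − 2a_V².
∂π/∂a_V = 282 − 3a_R − 4a_V = 0, so a_V = 70.5 − 0.75a_R.
The best-response slope da_V/da_R = −0.75 < 0: the reaction function is downward-sloping, so the choices are strategic substitutes.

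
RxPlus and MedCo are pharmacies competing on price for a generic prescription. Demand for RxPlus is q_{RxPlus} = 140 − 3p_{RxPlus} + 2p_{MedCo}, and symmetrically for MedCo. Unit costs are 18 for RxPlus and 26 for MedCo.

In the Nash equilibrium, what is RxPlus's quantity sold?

RxPlus's profit: π = (p_{RxPlus} − 18)(140 − 3p_{RxPlus} + 2p_{MedCo}).
∂π/∂p_{RxPlus} = 194 − 6p_{RxPlus} + 2p_{MedCo} = 0 ⇒ p_{RxPlus} = 97/3 + (1/3)p_{MedCo}.
Similarly p_{MedCo} = 109/3 + (1/3)p_{RxPlus}.
Plugging p_{MedCo} into RxPlus's best response: p_{RxPlus} = 97/3 + (1/3)(109/3 + (1/3)p_{RxPlus}) ⇒ (8/9)p_{RxPlus} = 400/9, so p_{RxPlus} = 50.
Then p_{MedCo} = 109/3 + (1/3)·50 = 53.
q_{RxPlus} = 140 − 3·50 + 2·53 = 96.

96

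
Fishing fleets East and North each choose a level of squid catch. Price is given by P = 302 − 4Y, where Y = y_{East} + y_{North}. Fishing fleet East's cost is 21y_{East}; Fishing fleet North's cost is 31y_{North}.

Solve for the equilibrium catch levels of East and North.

Fishing fleet East's profit: π = y_{East}(302 − 4(y_{East} + y_{North})) − 21y_{East}.
∂π/∂y_{East} = 281 − 8y_{East} − 4y_{North} = 0, so y_{East} = 35.125 − 0.5y_{North}.
By the same steps for North: y_{North} = 33.875 − 0.5y_{East}.
Plugging y_{North} into East's best response: y_{East} = 35.125 − 0.5(33.875 − 0.5y_{East}) ⇒ 0.75y_{East} = 18.1875, so y_{East} = 24.25.
Then y_{North} = 33.875 − 0.5·24.25 = 21.75.

24.25, 21.75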